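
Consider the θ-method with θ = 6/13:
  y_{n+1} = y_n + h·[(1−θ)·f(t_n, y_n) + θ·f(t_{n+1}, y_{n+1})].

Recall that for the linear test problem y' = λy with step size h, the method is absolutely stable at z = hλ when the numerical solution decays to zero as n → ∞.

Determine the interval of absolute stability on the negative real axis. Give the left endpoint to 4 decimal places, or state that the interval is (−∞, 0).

Set f=λy, z=hλ:
  y_{n+1} = y_n + z·[7/13·y_n + 6/13·y_{n+1}] ⇒ (1 − 6/13z)y_{n+1} = (1 + 7/13z)y_n
  R(z) = (1 + 7/13z)/(1 − 6/13z).

Solve |R(x)|<1 on ℝ⁻.
x=-1.34: |R|=0.1721
R=−1: 1+7/13x = −1+6/13x ⇒ -1/13x=2 ⇒ x=2/(-1/13)=-26.0000
Confirm numerically:
  x=-25.528: |R|=0.99716 <1
  x=-20.436: |R|=0.95897 <1
  x=-13.608: |R|=0.86907 <1
  x=-13.152: |R|=0.86021 <1
  x=-26.346: |R|=1.00202 >1
  x=-26.073: |R|=1.00043 >1
So |R|<1 on (-26.0000, 0).

z∈(-26.0000,0).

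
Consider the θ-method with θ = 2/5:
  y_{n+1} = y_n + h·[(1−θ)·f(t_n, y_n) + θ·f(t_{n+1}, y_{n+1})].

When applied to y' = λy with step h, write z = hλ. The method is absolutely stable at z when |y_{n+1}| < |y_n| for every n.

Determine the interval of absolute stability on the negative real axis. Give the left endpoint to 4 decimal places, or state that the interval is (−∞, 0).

(-10.0000, 0).

Set f=λy, z=hλ:
  y_{n+1} = y_n + z·[3/5·y_n + 2/5·y_{n+1}] ⇒ (1 − 2/5z)y_{n+1} = (1 + 3/5z)y_n
  ⇒ R(z) = (1 + 3/5z)/(1 − 2/5z).

Need |R(x)|<1, x<0.
x=-0.95: |R|=0.3116
R=−1: 1+3/5x = −1+2/5x ⇒ -1/5x=2 ⇒ x=2/(-1/5)=-10.0000
Confirm numerically:
  x=-6.852: |R|=0.83169 <1
  x=-5.650: |R|=0.73313 <1
  x=-4.738: |R|=0.63650 <1
  x=-4.082: |R|=0.55044 <1
  x=-10.527: |R|=1.02023 >1
  x=-10.493: |R|=1.01897 >1
  x=-10.346: |R|=1.01347 >1
Stable set (-10.0000, 0).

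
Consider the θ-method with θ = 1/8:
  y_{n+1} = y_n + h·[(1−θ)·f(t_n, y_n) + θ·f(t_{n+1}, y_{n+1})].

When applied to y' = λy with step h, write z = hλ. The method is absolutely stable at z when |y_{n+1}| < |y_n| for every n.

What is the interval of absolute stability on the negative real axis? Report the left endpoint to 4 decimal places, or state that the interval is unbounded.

z∈(-2.6667,0).

With y'=λy (z=hλ):
  y_{n+1} = y_n + z·[7/8·y_n + 1/8·y_{n+1}] ⇒ (1 − 1/8z)y_{n+1} = (1 + 7/8z)y_n
  R(z) = (1 + 7/8z)/(1 − 1/8z).

Need |R(x)|<1, x<0.
x=-1.66: |R|=0.3747
R=−1: 1+7/8x = −1+1/8x ⇒ -3/4x=2 ⇒ x=2/(-3/4)=-2.6667
Confirm numerically:
  x=-2.000: |R|=0.60000 <1
  x=-1.814: |R|=0.47870 <1
  x=-1.609: |R|=0.33958 <1
  x=-1.604: |R|=0.33611 <1
  x=-3.169: |R|=1.26985 >1
  x=-3.108: |R|=1.23839 >1
  x=-2.850: |R|=1.10138 >1
So |R|<1 on (-2.6667, 0).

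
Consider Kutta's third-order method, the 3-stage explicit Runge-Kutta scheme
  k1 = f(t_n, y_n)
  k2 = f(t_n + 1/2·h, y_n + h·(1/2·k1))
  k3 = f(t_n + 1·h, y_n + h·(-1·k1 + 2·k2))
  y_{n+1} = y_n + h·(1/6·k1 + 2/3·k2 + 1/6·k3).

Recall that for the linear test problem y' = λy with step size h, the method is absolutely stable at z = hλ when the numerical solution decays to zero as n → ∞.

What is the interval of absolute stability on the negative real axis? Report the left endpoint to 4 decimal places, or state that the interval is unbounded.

z∈(-2.5127,0).

On y'=λy, z=hλ:
  order 3, 3-stage ⇒ R(z)=1+z+z^2/2+z^3/6
  (e.g. R(-0.53)=0.58564, |R|=0.58564)

Solve |R(x)|<1 on ℝ⁻.
x=-0.53: |R|=0.5856
|R(-1.81)|=0.1602 |R(-1.26)|=0.2004 |R(-0.62)|=0.5325
Bisect:
  x_lo=-3.2622 |R|=2.7271  x_hi=-0.3609 |R|=0.6964
  mid=-1.81153 |R|=0.16150 →hi
  mid=-2.53684 |R|=1.04006 →lo
  mid=-2.17418 |R|=0.52357 →hi
  mid=-2.35551 |R|=0.75953 →hi
  mid=-2.44617 |R|=0.89385 →hi
  mid=-2.49151 |R|=0.96542 →hi
  mid=-2.51417 |R|=1.00235 →lo
  mid=-2.50284 |R|=0.98379 →hi
  mid=-2.50851 |R|=0.99304 →hi
  mid=-2.51134 |R|=0.99769 →hi
  ...
  [-2.51276,-2.51258] ⇒ x*=-2.5127
Stable set (-2.5127, 0).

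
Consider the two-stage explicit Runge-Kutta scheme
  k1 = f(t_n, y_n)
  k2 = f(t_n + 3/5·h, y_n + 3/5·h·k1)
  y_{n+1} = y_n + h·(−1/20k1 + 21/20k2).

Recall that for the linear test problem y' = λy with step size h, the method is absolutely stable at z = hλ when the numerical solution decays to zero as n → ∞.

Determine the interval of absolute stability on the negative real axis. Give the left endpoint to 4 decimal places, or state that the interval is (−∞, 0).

z∈(-1.5873,0).

Set f=λy, z=hλ:
  k1=λy_n ⇒ h·k1=z·y_n;  k2=λ(1+3/5z)y_n ⇒ h·k2=z(1+3/5z)y_n
  y_{n+1}/y_n = 1 − 1/20z + 21/20z(1+3/5z) = 1 + z + 63/100z²
  Hence R(z) = 1 + z + 63/100z².

Boundary: |R(x)|=1, x<0.
x=-1.4: |R|=0.8348
R=1: x+63/100x²=0 ⇒ x=−100/63=-1.5873; min R=1−1/(4·63/100)=0.6032>−1
Confirm numerically:
  x=-1.454: |R|=0.87789 <1
  x=-1.081: |R|=0.65519 <1
  x=-1.053: |R|=0.64555 <1
  x=-2.172: |R|=1.80008 >1
  x=-1.862: |R|=1.32224 >1
  x=-1.799: |R|=1.23993 >1
Stable set (-1.5873, 0).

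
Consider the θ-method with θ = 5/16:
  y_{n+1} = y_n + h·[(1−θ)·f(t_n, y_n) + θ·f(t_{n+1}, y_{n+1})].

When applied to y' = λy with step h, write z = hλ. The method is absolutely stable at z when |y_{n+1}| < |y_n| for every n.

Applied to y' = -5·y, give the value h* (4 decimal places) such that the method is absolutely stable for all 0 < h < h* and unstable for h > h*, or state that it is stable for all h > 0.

(-5.3333,0); λ=-5 ⇒ h* = (16/3)/5 = 1.0667.

Test eqn y'=λy, z=hλ:
  y_{n+1} = y_n + z·[11/16·y_n + 5/16·y_{n+1}] ⇒ (1 − 5/16z)y_{n+1} = (1 + 11/16z)y_n
  so R(z) = (1 + 11/16z)/(1 − 5/16z).

Need |R(x)|<1, x<0.
x=-0.46: |R|=0.5978
R=−1: 1+11/16x = −1+5/16x ⇒ -3/8x=2 ⇒ x=2/(-3/8)=-5.3333
Confirm numerically:
  x=-5.013: |R|=0.95320 <1
  x=-4.816: |R|=0.92255 <1
  x=-3.978: |R|=0.77342 <1
  x=-2.721: |R|=0.47056 <1
  x=-5.862: |R|=1.07001 >1
  x=-5.697: |R|=1.04905 >1
  x=-5.504: |R|=1.02353 >1
So |R|<1 on (-5.3333, 0).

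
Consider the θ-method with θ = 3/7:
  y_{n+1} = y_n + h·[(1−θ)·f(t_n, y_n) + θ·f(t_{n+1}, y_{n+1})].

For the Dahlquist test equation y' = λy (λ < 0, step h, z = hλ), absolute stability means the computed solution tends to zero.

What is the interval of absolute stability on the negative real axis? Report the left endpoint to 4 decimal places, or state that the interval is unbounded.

On y'=λy, z=hλ:
  y_{n+1} = y_n + z·[4/7·y_n + 3/7·y_{n+1}] ⇒ (1 − 3/7z)y_{n+1} = (1 + 4/7z)y_n
  so R(z) = (1 + 4/7z)/(1 − 3/7z).

Solve |R(x)|<1 on ℝ⁻.
x=-1.65: |R|=0.0335
R=−1: 1+4/7x = −1+3/7x ⇒ -1/7x=2 ⇒ x=2/(-1/7)=-14.0000
Confirm numerically:
  x=-13.229: |R|=0.98349 <1
  x=-10.963: |R|=0.92386 <1
  x=-6.638: |R|=0.72646 <1
  x=-6.444: |R|=0.71305 <1
  x=-14.453: |R|=1.00900 >1
  x=-14.410: |R|=1.00816 >1
  x=-14.309: |R|=1.00619 >1
Stable set (-14.0000, 0).

(-14.0000, 0).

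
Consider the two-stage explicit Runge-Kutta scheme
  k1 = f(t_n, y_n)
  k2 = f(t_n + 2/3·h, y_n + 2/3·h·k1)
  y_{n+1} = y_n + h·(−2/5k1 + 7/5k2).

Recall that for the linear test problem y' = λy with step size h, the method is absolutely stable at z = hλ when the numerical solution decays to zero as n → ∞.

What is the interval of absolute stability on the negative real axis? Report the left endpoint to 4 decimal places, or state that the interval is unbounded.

With y'=λy (z=hλ):
  k1=λy_n ⇒ h·k1=z·y_n;  k2=λ(1+2/3z)y_n ⇒ h·k2=z(1+2/3z)y_n
  y_{n+1}/y_n = 1 − 2/5z + 7/5z(1+2/3z) = 1 + z + 14/15z²
  R(z) = 1 + z + 14/15z².

Need |R(x)|<1, x<0.
x=-1.21: |R|=1.1565
R=1: x+14/15x²=0 ⇒ x=−15/14=-1.0714; min R=1−1/(4·14/15)=0.7321>−1
Confirm numerically:
  x=-0.812: |R|=0.80339 <1
  x=-0.800: |R|=0.79733 <1
  x=-0.555: |R|=0.73249 <1
  x=-0.547: |R|=0.73226 <1
  x=-1.518: |R|=1.63270 >1
  x=-1.189: |R|=1.13047 >1
Interval (-1.0714, 0).

(-1.0714, 0).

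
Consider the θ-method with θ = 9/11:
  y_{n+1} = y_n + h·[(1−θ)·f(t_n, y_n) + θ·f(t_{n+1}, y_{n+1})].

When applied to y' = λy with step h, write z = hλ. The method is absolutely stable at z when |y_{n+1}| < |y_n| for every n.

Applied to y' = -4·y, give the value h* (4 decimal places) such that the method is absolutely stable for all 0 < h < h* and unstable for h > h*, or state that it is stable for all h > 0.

(−∞, 0) — no finite endpoint. Any h>0 works for λ=-4.

Set f=λy, z=hλ:
  y_{n+1} = y_n + z·[2/11·y_n + 9/11·y_{n+1}] ⇒ (1 − 9/11z)y_{n+1} = (1 + 2/11z)y_n
  R(z) = (1 + 2/11z)/(1 − 9/11z).

Need |R(x)|<1, x<0.
x=-0.79: |R|=0.5202
x=-2: |R|=0.2414
x=-10: |R|=0.0891
x=-100: |R|=0.2075
θ=9/11≥1/2 ⇒ |1+2/11x|<|1−9/11x| ∀x<0 ⇒ unbounded interval.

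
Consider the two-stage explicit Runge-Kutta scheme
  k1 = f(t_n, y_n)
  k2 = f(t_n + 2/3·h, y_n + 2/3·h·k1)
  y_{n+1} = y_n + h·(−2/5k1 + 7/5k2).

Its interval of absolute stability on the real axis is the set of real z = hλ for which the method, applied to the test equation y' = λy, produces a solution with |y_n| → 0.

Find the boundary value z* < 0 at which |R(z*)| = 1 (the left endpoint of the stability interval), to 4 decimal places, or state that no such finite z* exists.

left endpoint -1.0714.

On y'=λy, z=hλ:
  k1=λy_n ⇒ h·k1=z·y_n;  k2=λ(1+2/3z)y_n ⇒ h·k2=z(1+2/3z)y_n
  y_{n+1}/y_n = 1 − 2/5z + 7/5z(1+2/3z) = 1 + z + 14/15z²
  ⇒ R(z) = 1 + z + 14/15z².

Need |R(x)|<1, x<0.
x=-0.45: |R|=0.7390
R=1: x+14/15x²=0 ⇒ x=−15/14=-1.0714; min R=1−1/(4·14/15)=0.7321>−1
Confirm numerically:
  x=-0.954: |R|=0.89544 <1
  x=-0.952: |R|=0.89388 <1
  x=-0.618: |R|=0.73846 <1
  x=-0.455: |R|=0.73822 <1
  x=-1.587: |R|=1.76366 >1
  x=-1.213: |R|=1.16028 >1
Stable set (-1.0714, 0).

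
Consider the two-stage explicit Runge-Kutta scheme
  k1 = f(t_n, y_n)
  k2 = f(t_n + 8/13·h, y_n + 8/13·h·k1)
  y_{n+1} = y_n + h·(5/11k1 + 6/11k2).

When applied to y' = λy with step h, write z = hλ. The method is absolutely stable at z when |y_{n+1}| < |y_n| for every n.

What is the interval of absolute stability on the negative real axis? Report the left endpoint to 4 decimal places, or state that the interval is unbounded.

With y'=λy (z=hλ):
  k1=λy_n ⇒ h·k1=z·y_n;  k2=λ(1+8/13z)y_n ⇒ h·k2=z(1+8/13z)y_n
  y_{n+1}/y_n = 1 + 5/11z + 6/11z(1+8/13z) = 1 + z + 48/143z²
  R(z) = 1 + z + 48/143z².

Find x<0 with |R(x)|<1.
x=-0.7: |R|=0.4645
R=1: x+48/143x²=0 ⇒ x=−143/48=-2.9792; min R=1−1/(4·48/143)=0.2552>−1
Confirm numerically:
  x=-2.454: |R|=0.56741 <1
  x=-1.923: |R|=0.31826 <1
  x=-1.804: |R|=0.28839 <1
  x=-1.352: |R|=0.26156 <1
  x=-3.465: |R|=1.56506 >1
  x=-3.450: |R|=1.54524 >1
So |R|<1 on (-2.9792, 0).

z∈(-2.9792,0).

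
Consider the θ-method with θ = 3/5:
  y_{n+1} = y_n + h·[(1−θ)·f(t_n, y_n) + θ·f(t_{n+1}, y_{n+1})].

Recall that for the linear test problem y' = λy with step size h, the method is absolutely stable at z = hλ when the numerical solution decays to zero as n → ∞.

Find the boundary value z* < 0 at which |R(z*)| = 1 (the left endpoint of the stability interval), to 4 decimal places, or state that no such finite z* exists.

With y'=λy (z=hλ):
  y_{n+1} = y_n + z·[2/5·y_n + 3/5·y_{n+1}] ⇒ (1 − 3/5z)y_{n+1} = (1 + 2/5z)y_n
  R(z) = (1 + 2/5z)/(1 − 3/5z).

Need |R(x)|<1, x<0.
x=-0.32: |R|=0.7315
x=-2: |R|=0.0909
x=-10: |R|=0.4286
x=-100: |R|=0.6393
θ=3/5≥1/2 ⇒ |1+2/5x|<|1−3/5x| ∀x<0 ⇒ unbounded interval.

interval (−∞, 0).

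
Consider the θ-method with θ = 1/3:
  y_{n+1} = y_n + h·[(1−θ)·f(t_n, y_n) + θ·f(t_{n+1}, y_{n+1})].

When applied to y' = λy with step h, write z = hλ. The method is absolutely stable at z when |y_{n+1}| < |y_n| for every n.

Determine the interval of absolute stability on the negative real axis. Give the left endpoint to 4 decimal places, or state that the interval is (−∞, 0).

On y'=λy, z=hλ:
  y_{n+1} = y_n + z·[2/3·y_n + 1/3·y_{n+1}] ⇒ (1 − 1/3z)y_{n+1} = (1 + 2/3z)y_n
  R(z) = (1 + 2/3z)/(1 − 1/3z).

Find x<0 with |R(x)|<1.
x=-0.43: |R|=0.6239
R=−1: 1+2/3x = −1+1/3x ⇒ -1/3x=2 ⇒ x=2/(-1/3)=-6.0000
Confirm numerically:
  x=-4.130: |R|=0.73773 <1
  x=-3.224: |R|=0.55398 <1
  x=-3.170: |R|=0.54133 <1
  x=-2.518: |R|=0.36897 <1
  x=-6.219: |R|=1.02376 >1
  x=-6.074: |R|=1.00816 >1
Stable set (-6.0000, 0).

z∈(-6.0000,0).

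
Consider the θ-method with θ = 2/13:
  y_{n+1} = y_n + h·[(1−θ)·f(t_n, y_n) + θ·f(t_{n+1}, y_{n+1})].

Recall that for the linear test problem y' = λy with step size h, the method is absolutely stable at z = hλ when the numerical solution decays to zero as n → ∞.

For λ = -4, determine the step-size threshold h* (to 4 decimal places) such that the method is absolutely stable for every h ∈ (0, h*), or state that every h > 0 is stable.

(-2.8889,0); λ=-4 ⇒ h* = (26/9)/4 = 0.7222.

Set f=λy, z=hλ:
  y_{n+1} = y_n + z·[11/13·y_n + 2/13·y_{n+1}] ⇒ (1 − 2/13z)y_{n+1} = (1 + 11/13z)y_n
  Hence R(z) = (1 + 11/13z)/(1 − 2/13z).

Solve |R(x)|<1 on ℝ⁻.
x=-0.62: |R|=0.4340
R=−1: 1+11/13x = −1+2/13x ⇒ -9/13x=2 ⇒ x=2/(-9/13)=-2.8889
Confirm numerically:
  x=-2.446: |R|=0.77722 <1
  x=-1.534: |R|=0.24110 <1
  x=-1.177: |R|=0.00345 <1
  x=-2.988: |R|=1.04701 >1
  x=-2.955: |R|=1.03146 >1
So |R|<1 on (-2.8889, 0).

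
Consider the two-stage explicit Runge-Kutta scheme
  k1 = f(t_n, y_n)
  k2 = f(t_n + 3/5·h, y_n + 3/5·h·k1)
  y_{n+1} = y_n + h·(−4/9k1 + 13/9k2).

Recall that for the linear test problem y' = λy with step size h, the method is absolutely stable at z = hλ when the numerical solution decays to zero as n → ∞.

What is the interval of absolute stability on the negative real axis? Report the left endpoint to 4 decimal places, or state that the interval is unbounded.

z∈(-1.1538,0).

With y'=λy (z=hλ):
  k1=λy_n ⇒ h·k1=z·y_n;  k2=λ(1+3/5z)y_n ⇒ h·k2=z(1+3/5z)y_n
  y_{n+1}/y_n = 1 − 4/9z + 13/9z(1+3/5z) = 1 + z + 13/15z²
  Hence R(z) = 1 + z + 13/15z².

Need |R(x)|<1, x<0.
x=-1.46: |R|=1.3874
R=1: x+13/15x²=0 ⇒ x=−15/13=-1.1538; min R=1−1/(4·13/15)=0.7115>−1
Confirm numerically:
  x=-0.980: |R|=0.85235 <1
  x=-0.740: |R|=0.73459 <1
  x=-0.548: |R|=0.71226 <1
  x=-1.514: |R|=1.47257 >1
  x=-1.255: |R|=1.11002 >1
Stable set (-1.1538, 0).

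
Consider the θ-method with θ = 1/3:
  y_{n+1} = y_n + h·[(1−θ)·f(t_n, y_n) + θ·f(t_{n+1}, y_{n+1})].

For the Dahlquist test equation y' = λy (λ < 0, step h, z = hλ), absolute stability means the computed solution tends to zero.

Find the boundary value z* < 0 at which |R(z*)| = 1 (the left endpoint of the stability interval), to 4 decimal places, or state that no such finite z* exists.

left endpoint -6.0000.

Test eqn y'=λy, z=hλ:
  y_{n+1} = y_n + z·[2/3·y_n + 1/3·y_{n+1}] ⇒ (1 − 1/3z)y_{n+1} = (1 + 2/3z)y_n
  ⇒ R(z) = (1 + 2/3z)/(1 − 1/3z).

Boundary: |R(x)|=1, x<0.
x=-0.89: |R|=0.3136
R=−1: 1+2/3x = −1+1/3x ⇒ -1/3x=2 ⇒ x=2/(-1/3)=-6.0000
Confirm numerically:
  x=-5.097: |R|=0.88848 <1
  x=-4.746: |R|=0.83811 <1
  x=-3.814: |R|=0.67919 <1
  x=-6.440: |R|=1.04661 >1
  x=-6.390: |R|=1.04153 >1
Interval (-6.0000, 0).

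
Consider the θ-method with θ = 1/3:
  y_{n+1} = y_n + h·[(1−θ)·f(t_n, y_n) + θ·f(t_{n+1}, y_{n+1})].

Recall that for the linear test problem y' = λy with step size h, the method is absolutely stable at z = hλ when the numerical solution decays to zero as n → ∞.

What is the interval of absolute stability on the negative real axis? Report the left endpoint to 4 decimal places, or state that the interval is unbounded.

On y'=λy, z=hλ:
  y_{n+1} = y_n + z·[2/3·y_n + 1/3·y_{n+1}] ⇒ (1 − 1/3z)y_{n+1} = (1 + 2/3z)y_n
  R(z) = (1 + 2/3z)/(1 − 1/3z).

Solve |R(x)|<1 on ℝ⁻.
x=-0.45: |R|=0.6087
R=−1: 1+2/3x = −1+1/3x ⇒ -1/3x=2 ⇒ x=2/(-1/3)=-6.0000
Confirm numerically:
  x=-4.403: |R|=0.78428 <1
  x=-3.220: |R|=0.55305 <1
  x=-2.656: |R|=0.40877 <1
  x=-6.563: |R|=1.05887 >1
  x=-6.235: |R|=1.02545 >1
  x=-6.030: |R|=1.00332 >1
Stable set (-6.0000, 0).

(-6.0000, 0).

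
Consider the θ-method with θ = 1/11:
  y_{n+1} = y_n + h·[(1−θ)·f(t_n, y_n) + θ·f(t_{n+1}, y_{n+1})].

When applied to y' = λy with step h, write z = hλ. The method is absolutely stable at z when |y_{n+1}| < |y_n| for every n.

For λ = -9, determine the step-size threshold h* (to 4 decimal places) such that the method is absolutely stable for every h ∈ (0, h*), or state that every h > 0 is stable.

Test eqn y'=λy, z=hλ:
  y_{n+1} = y_n + z·[10/11·y_n + 1/11·y_{n+1}] ⇒ (1 − 1/11z)y_{n+1} = (1 + 10/11z)y_n
  Hence R(z) = (1 + 10/11z)/(1 − 1/11z).

Solve |R(x)|<1 on ℝ⁻.
x=-0.47: |R|=0.5493
R=−1: 1+10/11x = −1+1/11x ⇒ -9/11x=2 ⇒ x=2/(-9/11)=-2.4444
Confirm numerically:
  x=-2.366: |R|=0.94718 <1
  x=-2.149: |R|=0.79778 <1
  x=-1.084: |R|=0.01324 <1
  x=-2.715: |R|=1.17754 >1
  x=-2.569: |R|=1.08261 >1
Stable set (-2.4444, 0).

(-2.4444,0); λ=-9 ⇒ h* = (22/9)/9 = 0.2716.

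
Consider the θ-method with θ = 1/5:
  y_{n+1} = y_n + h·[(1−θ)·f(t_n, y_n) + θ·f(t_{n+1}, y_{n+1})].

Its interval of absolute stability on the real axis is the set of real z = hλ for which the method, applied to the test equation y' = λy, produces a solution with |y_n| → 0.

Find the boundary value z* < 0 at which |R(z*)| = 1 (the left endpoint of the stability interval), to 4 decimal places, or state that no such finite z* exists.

On y'=λy, z=hλ:
  y_{n+1} = y_n + z·[4/5·y_n + 1/5·y_{n+1}] ⇒ (1 − 1/5z)y_{n+1} = (1 + 4/5z)y_n
  R(z) = (1 + 4/5z)/(1 − 1/5z).

Need |R(x)|<1, x<0.
x=-0.41: |R|=0.6211
R=−1: 1+4/5x = −1+1/5x ⇒ -3/5x=2 ⇒ x=2/(-3/5)=-3.3333
Confirm numerically:
  x=-2.456: |R|=0.64700 <1
  x=-2.343: |R|=0.59540 <1
  x=-1.822: |R|=0.33539 <1
  x=-3.863: |R|=1.17928 >1
  x=-3.803: |R|=1.16006 >1
Stable set (-3.3333, 0).

left endpoint -3.3333.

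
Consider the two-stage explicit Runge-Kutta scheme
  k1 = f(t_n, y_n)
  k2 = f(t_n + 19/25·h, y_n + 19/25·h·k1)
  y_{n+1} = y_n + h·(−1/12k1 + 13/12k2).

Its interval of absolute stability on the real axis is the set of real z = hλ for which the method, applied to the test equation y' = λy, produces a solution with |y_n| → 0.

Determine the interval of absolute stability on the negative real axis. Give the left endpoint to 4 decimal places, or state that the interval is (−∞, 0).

Set f=λy, z=hλ:
  k1=λy_n ⇒ h·k1=z·y_n;  k2=λ(1+19/25z)y_n ⇒ h·k2=z(1+19/25z)y_n
  y_{n+1}/y_n = 1 − 1/12z + 13/12z(1+19/25z) = 1 + z + 247/300z²
  R(z) = 1 + z + 247/300z².

Solve |R(x)|<1 on ℝ⁻.
x=-1.45: |R|=1.2811
R=1: x+247/300x²=0 ⇒ x=−300/247=-1.2146; min R=1−1/(4·247/300)=0.6964>−1
Confirm numerically:
  x=-1.105: |R|=0.90031 <1
  x=-0.989: |R|=0.81632 <1
  x=-0.963: |R|=0.80053 <1
  x=-0.719: |R|=0.70663 <1
  x=-1.649: |R|=1.58981 >1
  x=-1.336: |R|=1.13356 >1
Stable set (-1.2146, 0).

z∈(-1.2146,0).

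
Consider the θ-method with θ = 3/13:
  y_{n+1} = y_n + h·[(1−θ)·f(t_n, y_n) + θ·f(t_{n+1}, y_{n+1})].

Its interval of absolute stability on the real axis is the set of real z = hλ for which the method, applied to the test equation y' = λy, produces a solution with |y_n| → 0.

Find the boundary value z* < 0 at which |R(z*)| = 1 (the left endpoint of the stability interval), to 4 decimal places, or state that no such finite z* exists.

left endpoint -3.7143.

With y'=λy (z=hλ):
  y_{n+1} = y_n + z·[10/13·y_n + 3/13·y_{n+1}] ⇒ (1 − 3/13z)y_{n+1} = (1 + 10/13z)y_n
  so R(z) = (1 + 10/13z)/(1 − 3/13z).

Need |R(x)|<1, x<0.
x=-1.26: |R|=0.0238
R=−1: 1+10/13x = −1+3/13x ⇒ -7/13x=2 ⇒ x=2/(-7/13)=-3.7143
Confirm numerically:
  x=-1.779: |R|=0.26122 <1
  x=-1.649: |R|=0.19446 <1
  x=-1.530: |R|=0.13076 <1
  x=-1.521: |R|=0.12583 <1
  x=-4.055: |R|=1.09477 >1
  x=-4.000: |R|=1.08000 >1
  x=-3.879: |R|=1.04680 >1
So |R|<1 on (-3.7143, 0).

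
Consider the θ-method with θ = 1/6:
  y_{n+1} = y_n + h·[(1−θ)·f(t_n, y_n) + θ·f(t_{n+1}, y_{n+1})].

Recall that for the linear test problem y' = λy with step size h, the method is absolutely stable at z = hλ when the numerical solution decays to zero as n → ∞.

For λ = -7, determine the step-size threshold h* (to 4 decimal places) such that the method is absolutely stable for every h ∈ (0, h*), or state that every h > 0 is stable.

(-3.0000,0); λ=-7 ⇒ h* = (3)/7 = 0.4286.

Test eqn y'=λy, z=hλ:
  y_{n+1} = y_n + z·[5/6·y_n + 1/6·y_{n+1}] ⇒ (1 − 1/6z)y_{n+1} = (1 + 5/6z)y_n
  Hence R(z) = (1 + 5/6z)/(1 − 1/6z).

Need |R(x)|<1, x<0.
x=-0.47: |R|=0.5641
R=−1: 1+5/6x = −1+1/6x ⇒ -2/3x=2 ⇒ x=2/(-2/3)=-3.0000
Confirm numerically:
  x=-1.749: |R|=0.35424 <1
  x=-1.530: |R|=0.21912 <1
  x=-1.380: |R|=0.12195 <1
  x=-3.419: |R|=1.17794 >1
  x=-3.398: |R|=1.16940 >1
  x=-3.099: |R|=1.04352 >1
Interval (-3.0000, 0).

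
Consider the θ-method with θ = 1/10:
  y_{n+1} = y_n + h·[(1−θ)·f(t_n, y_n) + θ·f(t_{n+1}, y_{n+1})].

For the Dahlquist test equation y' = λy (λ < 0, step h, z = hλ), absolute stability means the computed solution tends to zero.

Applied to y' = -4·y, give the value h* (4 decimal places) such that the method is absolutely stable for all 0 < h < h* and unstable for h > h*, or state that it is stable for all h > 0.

(-2.5000,0); λ=-4 ⇒ h* = (5/2)/4 = 0.6250.

Set f=λy, z=hλ:
  y_{n+1} = y_n + z·[9/10·y_n + 1/10·y_{n+1}] ⇒ (1 − 1/10z)y_{n+1} = (1 + 9/10z)y_n
  Hence R(z) = (1 + 9/10z)/(1 − 1/10z).

Solve |R(x)|<1 on ℝ⁻.
x=-1.31: |R|=0.1583
R=−1: 1+9/10x = −1+1/10x ⇒ -4/5x=2 ⇒ x=2/(-4/5)=-2.5000
Confirm numerically:
  x=-2.039: |R|=0.69366 <1
  x=-1.584: |R|=0.36740 <1
  x=-1.258: |R|=0.11743 <1
  x=-1.232: |R|=0.09687 <1
  x=-2.752: |R|=1.15809 >1
  x=-2.545: |R|=1.02870 >1
Stable set (-2.5000, 0).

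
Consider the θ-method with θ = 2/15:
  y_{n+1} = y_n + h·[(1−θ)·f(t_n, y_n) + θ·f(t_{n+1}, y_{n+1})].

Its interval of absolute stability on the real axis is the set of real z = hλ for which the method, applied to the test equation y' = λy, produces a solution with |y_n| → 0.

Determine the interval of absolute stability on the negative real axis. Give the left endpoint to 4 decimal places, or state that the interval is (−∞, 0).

Test eqn y'=λy, z=hλ:
  y_{n+1} = y_n + z·[13/15·y_n + 2/15·y_{n+1}] ⇒ (1 − 2/15z)y_{n+1} = (1 + 13/15z)y_n
  so R(z) = (1 + 13/15z)/(1 − 2/15z).

Need |R(x)|<1, x<0.
x=-1.43: |R|=0.2010
R=−1: 1+13/15x = −1+2/15x ⇒ -11/15x=2 ⇒ x=2/(-11/15)=-2.7273
Confirm numerically:
  x=-2.329: |R|=0.77714 <1
  x=-1.935: |R|=0.53816 <1
  x=-1.311: |R|=0.11593 <1
  x=-2.901: |R|=1.09187 >1
  x=-2.885: |R|=1.08353 >1
  x=-2.785: |R|=1.03087 >1
Stable set (-2.7273, 0).

z∈(-2.7273,0).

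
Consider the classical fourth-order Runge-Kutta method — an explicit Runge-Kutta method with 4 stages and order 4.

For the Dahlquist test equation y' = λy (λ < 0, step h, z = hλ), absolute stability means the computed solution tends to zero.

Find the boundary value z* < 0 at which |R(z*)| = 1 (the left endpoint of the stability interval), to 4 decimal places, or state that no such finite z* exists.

z* = -2.7853.

On y'=λy, z=hλ:
  order 4, 4-stage ⇒ R(z)=1+z+z^2/2+z^3/6+z^4/24
  (e.g. R(-1.8)=0.28540, |R|=0.28540)

Need |R(x)|<1, x<0.
x=-1.8: |R|=0.2854
|R(-2.13)|=0.3855 |R(-1.16)|=0.3281 |R(-0.81)|=0.4474
Bisect:
  x_lo=-3.2648 |R|=1.9986  x_hi=-0.3304 |R|=0.7186
  mid=-1.79761 |R|=0.28504 →hi
  mid=-2.53120 |R|=0.67978 →hi
  mid=-2.89799 |R|=1.18364 →lo
  mid=-2.71459 |R|=0.89853 →hi
  mid=-2.80629 |R|=1.03212 →lo
  mid=-2.76044 |R|=0.96317 →hi
  mid=-2.78337 |R|=0.99710 →hi
  ...
  [-2.78534,-2.78516] ⇒ x*=-2.7853
Stable set (-2.7853, 0).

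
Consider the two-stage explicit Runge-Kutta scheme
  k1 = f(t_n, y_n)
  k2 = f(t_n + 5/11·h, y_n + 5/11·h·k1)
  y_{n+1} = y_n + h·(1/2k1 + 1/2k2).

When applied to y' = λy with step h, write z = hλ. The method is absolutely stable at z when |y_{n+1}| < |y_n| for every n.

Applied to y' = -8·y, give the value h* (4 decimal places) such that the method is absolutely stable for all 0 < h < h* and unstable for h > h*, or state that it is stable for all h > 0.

On y'=λy, z=hλ:
  k1=λy_n ⇒ h·k1=z·y_n;  k2=λ(1+5/11z)y_n ⇒ h·k2=z(1+5/11z)y_n
  y_{n+1}/y_n = 1 + 1/2z + 1/2z(1+5/11z) = 1 + z + 5/22z²
  R(z) = 1 + z + 5/22z².

Find x<0 with |R(x)|<1.
x=-1.29: |R|=0.0882
R=1: x+5/22x²=0 ⇒ x=−22/5=-4.4000; min R=1−1/(4·5/22)=-0.1000>−1
Confirm numerically:
  x=-3.798: |R|=0.48036 <1
  x=-2.504: |R|=0.07900 <1
  x=-1.832: |R|=0.06922 <1
  x=-1.773: |R|=0.05856 <1
  x=-4.982: |R|=1.65898 >1
  x=-4.804: |R|=1.44109 >1
  x=-4.742: |R|=1.36858 >1
Stable set (-4.4000, 0).

(-4.4000,0); λ=-8 ⇒ h* = (22/5)/8 = 0.5500.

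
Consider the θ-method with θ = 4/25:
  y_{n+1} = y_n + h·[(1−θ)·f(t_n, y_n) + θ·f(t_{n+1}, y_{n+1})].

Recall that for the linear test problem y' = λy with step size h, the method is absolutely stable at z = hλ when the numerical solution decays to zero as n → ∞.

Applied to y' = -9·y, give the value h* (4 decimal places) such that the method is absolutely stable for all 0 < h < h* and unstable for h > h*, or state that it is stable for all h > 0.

Test eqn y'=λy, z=hλ:
  y_{n+1} = y_n + z·[21/25·y_n + 4/25·y_{n+1}] ⇒ (1 − 4/25z)y_{n+1} = (1 + 21/25z)y_n
  R(z) = (1 + 21/25z)/(1 − 4/25z).

Solve |R(x)|<1 on ℝ⁻.
x=-1.27: |R|=0.0555
R=−1: 1+21/25x = −1+4/25x ⇒ -17/25x=2 ⇒ x=2/(-17/25)=-2.9412
Confirm numerically:
  x=-2.920: |R|=0.99019 <1
  x=-2.885: |R|=0.97386 <1
  x=-2.555: |R|=0.81360 <1
  x=-3.492: |R|=1.24030 >1
  x=-3.339: |R|=1.17632 >1
  x=-3.185: |R|=1.10983 >1
So |R|<1 on (-2.9412, 0).

(-2.9412,0); λ=-9 ⇒ h* = (50/17)/9 = 0.3268.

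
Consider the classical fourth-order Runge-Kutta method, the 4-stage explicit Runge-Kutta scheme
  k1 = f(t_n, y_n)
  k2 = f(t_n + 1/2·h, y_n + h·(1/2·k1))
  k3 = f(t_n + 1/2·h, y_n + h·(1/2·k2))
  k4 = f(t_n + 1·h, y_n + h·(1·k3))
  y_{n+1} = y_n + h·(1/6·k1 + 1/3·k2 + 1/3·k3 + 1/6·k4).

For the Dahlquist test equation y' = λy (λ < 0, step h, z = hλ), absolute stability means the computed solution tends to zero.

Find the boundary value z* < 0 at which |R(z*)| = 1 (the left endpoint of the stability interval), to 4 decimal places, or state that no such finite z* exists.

With y'=λy (z=hλ):
  order 4, 4-stage ⇒ R(z)=1+z+z^2/2+z^3/6+z^4/24
  (e.g. R(-0.68)=0.50770, |R|=0.50770)

Solve |R(x)|<1 on ℝ⁻.
x=-0.68: |R|=0.5077
|R(-2.79)|=1.0071 |R(-1.68)|=0.2728 |R(-0.56)|=0.5716
Bisect:
  x_lo=-3.5897 |R|=3.0625  x_hi=-0.2118 |R|=0.8091
  mid=-1.90075 |R|=0.30502 →hi
  mid=-2.74523 |R|=0.94126 →hi
  mid=-3.16747 |R|=1.74659 →lo
  mid=-2.95635 |R|=1.29005 →lo
  mid=-2.85079 |R|=1.10332 →lo
  mid=-2.79801 |R|=1.01934 →lo
  mid=-2.77162 |R|=0.97958 →hi
  mid=-2.78481 |R|=0.99928 →hi
  mid=-2.79141 |R|=1.00926 →lo
  ...
  [-2.78543,-2.78523] ⇒ x*=-2.7853
Interval (-2.7853, 0).

left endpoint -2.7853.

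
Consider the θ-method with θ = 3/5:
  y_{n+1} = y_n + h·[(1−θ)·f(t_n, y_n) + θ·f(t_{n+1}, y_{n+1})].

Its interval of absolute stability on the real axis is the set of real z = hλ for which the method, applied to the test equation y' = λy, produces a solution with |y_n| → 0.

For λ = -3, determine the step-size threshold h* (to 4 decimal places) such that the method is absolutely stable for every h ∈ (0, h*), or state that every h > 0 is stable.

With y'=λy (z=hλ):
  y_{n+1} = y_n + z·[2/5·y_n + 3/5·y_{n+1}] ⇒ (1 − 3/5z)y_{n+1} = (1 + 2/5z)y_n
  so R(z) = (1 + 2/5z)/(1 − 3/5z).

Find x<0 with |R(x)|<1.
x=-0.83: |R|=0.4459
x=-2: |R|=0.0909
x=-10: |R|=0.4286
x=-100: |R|=0.6393
θ=3/5≥1/2 ⇒ |1+2/5x|<|1−3/5x| ∀x<0 ⇒ interval (−∞,0).

interval (−∞, 0). Any h>0 works for λ=-3.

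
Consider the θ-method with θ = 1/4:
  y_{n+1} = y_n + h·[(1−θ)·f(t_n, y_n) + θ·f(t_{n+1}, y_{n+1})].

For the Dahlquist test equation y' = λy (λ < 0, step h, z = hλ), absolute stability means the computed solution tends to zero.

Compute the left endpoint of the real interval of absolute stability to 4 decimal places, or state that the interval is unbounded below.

left endpoint -4.0000.

Test eqn y'=λy, z=hλ:
  y_{n+1} = y_n + z·[3/4·y_n + 1/4·y_{n+1}] ⇒ (1 − 1/4z)y_{n+1} = (1 + 3/4z)y_n
  so R(z) = (1 + 3/4z)/(1 − 1/4z).

Boundary: |R(x)|=1, x<0.
x=-0.96: |R|=0.2258
R=−1: 1+3/4x = −1+1/4x ⇒ -1/2x=2 ⇒ x=2/(-1/2)=-4.0000
Confirm numerically:
  x=-3.329: |R|=0.81689 <1
  x=-2.694: |R|=0.60980 <1
  x=-2.449: |R|=0.51900 <1
  x=-4.215: |R|=1.05234 >1
  x=-4.052: |R|=1.01292 >1
  x=-4.039: |R|=1.00970 >1
Stable set (-4.0000, 0).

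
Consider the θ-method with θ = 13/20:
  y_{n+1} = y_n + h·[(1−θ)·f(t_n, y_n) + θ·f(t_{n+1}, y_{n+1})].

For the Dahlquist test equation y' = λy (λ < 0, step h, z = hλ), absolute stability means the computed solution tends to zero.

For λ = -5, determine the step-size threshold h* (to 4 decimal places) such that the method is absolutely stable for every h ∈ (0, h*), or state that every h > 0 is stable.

On y'=λy, z=hλ:
  y_{n+1} = y_n + z·[7/20·y_n + 13/20·y_{n+1}] ⇒ (1 − 13/20z)y_{n+1} = (1 + 7/20z)y_n
  ⇒ R(z) = (1 + 7/20z)/(1 − 13/20z).

Find x<0 with |R(x)|<1.
x=-0.84: |R|=0.4567
x=-2: |R|=0.1304
x=-10: |R|=0.3333
x=-100: |R|=0.5152
θ=13/20≥1/2 ⇒ |1+7/20x|<|1−13/20x| ∀x<0 ⇒ unbounded interval.

(−∞, 0) — no finite endpoint. Any h>0 works for λ=-5.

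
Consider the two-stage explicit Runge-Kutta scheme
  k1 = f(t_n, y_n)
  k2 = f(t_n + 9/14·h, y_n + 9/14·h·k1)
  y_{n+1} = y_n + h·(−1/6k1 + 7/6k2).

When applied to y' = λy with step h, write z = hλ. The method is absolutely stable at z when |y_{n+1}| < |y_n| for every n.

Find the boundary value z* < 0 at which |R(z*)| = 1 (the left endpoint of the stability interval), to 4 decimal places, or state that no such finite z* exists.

With y'=λy (z=hλ):
  k1=λy_n ⇒ h·k1=z·y_n;  k2=λ(1+9/14z)y_n ⇒ h·k2=z(1+9/14z)y_n
  y_{n+1}/y_n = 1 − 1/6z + 7/6z(1+9/14z) = 1 + z + 3/4z²
  Hence R(z) = 1 + z + 3/4z².

Find x<0 with |R(x)|<1.
x=-1.18: |R|=0.8643
R=1: x+3/4x²=0 ⇒ x=−4/3=-1.3333; min R=1−1/(4·3/4)=0.6667>−1
Confirm numerically:
  x=-1.307: |R|=0.97419 <1
  x=-0.813: |R|=0.68273 <1
  x=-0.553: |R|=0.67636 <1
  x=-1.512: |R|=1.20261 >1
  x=-1.481: |R|=1.16402 >1
Interval (-1.3333, 0).

left endpoint -1.3333.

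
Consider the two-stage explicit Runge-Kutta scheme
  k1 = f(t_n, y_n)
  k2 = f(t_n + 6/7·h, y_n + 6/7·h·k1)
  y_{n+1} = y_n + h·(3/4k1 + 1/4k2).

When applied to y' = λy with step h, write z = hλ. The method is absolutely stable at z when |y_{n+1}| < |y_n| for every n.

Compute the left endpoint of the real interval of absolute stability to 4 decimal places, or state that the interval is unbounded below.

With y'=λy (z=hλ):
  k1=λy_n ⇒ h·k1=z·y_n;  k2=λ(1+6/7z)y_n ⇒ h·k2=z(1+6/7z)y_n
  y_{n+1}/y_n = 1 + 3/4z + 1/4z(1+6/7z) = 1 + z + 3/14z²
  Hence R(z) = 1 + z + 3/14z².

Find x<0 with |R(x)|<1.
x=-1.15: |R|=0.1334
R=1: x+3/14x²=0 ⇒ x=−14/3=-4.6667; min R=1−1/(4·3/14)=-0.1667>−1
Confirm numerically:
  x=-2.978: |R|=0.07761 <1
  x=-2.757: |R|=0.12820 <1
  x=-2.755: |R|=0.12857 <1
  x=-5.025: |R|=1.38585 >1
  x=-4.949: |R|=1.29941 >1
Interval (-4.6667, 0).

left endpoint -4.6667.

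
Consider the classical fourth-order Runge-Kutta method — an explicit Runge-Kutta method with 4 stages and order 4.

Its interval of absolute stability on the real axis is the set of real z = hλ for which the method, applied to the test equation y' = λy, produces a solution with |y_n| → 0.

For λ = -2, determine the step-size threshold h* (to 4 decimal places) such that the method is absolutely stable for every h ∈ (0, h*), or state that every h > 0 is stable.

(-2.7853,0); λ=-2 ⇒ h* = 1.3926.

With y'=λy (z=hλ):
  order 4, 4-stage ⇒ R(z)=1+z+z^2/2+z^3/6+z^4/24
  (e.g. R(-0.85)=0.43065, |R|=0.43065)

Boundary: |R(x)|=1, x<0.
x=-0.85: |R|=0.4306
|R(-1.78)|=0.2825 |R(-1.49)|=0.2741 |R(-1.26)|=0.3054
Bisect:
  x_lo=-3.1244 |R|=1.6437  x_hi=-0.2750 |R|=0.7596
  mid=-1.69965 |R|=0.27415 →hi
  mid=-2.41200 |R|=0.56840 →hi
  mid=-2.76818 |R|=0.97450 →hi
  mid=-2.94627 |R|=1.27109 →lo
  mid=-2.85722 |R|=1.11397 →lo
  mid=-2.81270 |R|=1.04211 →lo
  mid=-2.79044 |R|=1.00778 →lo
  mid=-2.77931 |R|=0.99101 →hi
  ...
  [-2.78540,-2.78522] ⇒ x*=-2.7853
So |R|<1 on (-2.7853, 0).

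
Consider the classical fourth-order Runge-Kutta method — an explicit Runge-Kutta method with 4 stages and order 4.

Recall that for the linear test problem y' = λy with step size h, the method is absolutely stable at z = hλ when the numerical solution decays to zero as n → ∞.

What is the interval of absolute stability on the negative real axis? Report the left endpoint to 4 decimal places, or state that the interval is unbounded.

(-2.7853, 0).

Set f=λy, z=hλ:
  order 4, 4-stage ⇒ R(z)=1+z+z^2/2+z^3/6+z^4/24
  (e.g. R(-1.19)=0.32075, |R|=0.32075)

Solve |R(x)|<1 on ℝ⁻.
x=-1.19: |R|=0.3207
|R(-2.62)|=0.7781 |R(-2.55)|=0.6995 |R(-0.69)|=0.5027
Bisect:
  x_lo=-3.2914 |R|=2.0725  x_hi=-0.0757 |R|=0.9271
  mid=-1.68358 |R|=0.27306 →hi
  mid=-2.48750 |R|=0.63632 →hi
  mid=-2.88946 |R|=1.16875 →lo
  mid=-2.68848 |R|=0.86358 →hi
  mid=-2.78897 |R|=1.00555 →lo
  mid=-2.73872 |R|=0.93203 →hi
  mid=-2.76385 |R|=0.96814 →hi
  mid=-2.77641 |R|=0.98668 →hi
  ...
  [-2.78543,-2.78524] ⇒ x*=-2.7853
Interval (-2.7853, 0).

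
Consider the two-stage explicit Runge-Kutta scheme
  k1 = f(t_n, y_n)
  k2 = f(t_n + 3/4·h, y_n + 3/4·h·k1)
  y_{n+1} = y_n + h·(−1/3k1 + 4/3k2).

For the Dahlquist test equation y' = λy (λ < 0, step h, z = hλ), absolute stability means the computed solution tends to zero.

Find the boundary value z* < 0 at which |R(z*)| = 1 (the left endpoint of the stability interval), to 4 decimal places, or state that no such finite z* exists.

z* = -1.0000.

Set f=λy, z=hλ:
  k1=λy_n ⇒ h·k1=z·y_n;  k2=λ(1+3/4z)y_n ⇒ h·k2=z(1+3/4z)y_n
  y_{n+1}/y_n = 1 − 1/3z + 4/3z(1+3/4z) = 1 + z + z²
  Hence R(z) = 1 + z + z².

Need |R(x)|<1, x<0.
x=-0.49: |R|=0.7501
R=1: x+1x²=0 ⇒ x=−1=-1.0000; min R=1−1/(4·1)=0.7500>−1
Confirm numerically:
  x=-0.742: |R|=0.80856 <1
  x=-0.678: |R|=0.78168 <1
  x=-0.484: |R|=0.75026 <1
  x=-0.403: |R|=0.75941 <1
  x=-1.571: |R|=1.89704 >1
  x=-1.493: |R|=1.73605 >1
Interval (-1.0000, 0).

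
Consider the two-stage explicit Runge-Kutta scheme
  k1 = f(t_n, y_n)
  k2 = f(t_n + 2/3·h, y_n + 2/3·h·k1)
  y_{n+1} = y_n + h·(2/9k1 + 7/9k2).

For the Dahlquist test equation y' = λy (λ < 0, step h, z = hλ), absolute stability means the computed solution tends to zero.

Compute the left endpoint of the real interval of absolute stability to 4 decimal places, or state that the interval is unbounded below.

On y'=λy, z=hλ:
  k1=λy_n ⇒ h·k1=z·y_n;  k2=λ(1+2/3z)y_n ⇒ h·k2=z(1+2/3z)y_n
  y_{n+1}/y_n = 1 + 2/9z + 7/9z(1+2/3z) = 1 + z + 14/27z²
  R(z) = 1 + z + 14/27z².

Boundary: |R(x)|=1, x<0.
x=-0.38: |R|=0.6949
R=1: x+14/27x²=0 ⇒ x=−27/14=-1.9286; min R=1−1/(4·14/27)=0.5179>−1
Confirm numerically:
  x=-1.704: |R|=0.80158 <1
  x=-1.453: |R|=0.64170 <1
  x=-1.305: |R|=0.57805 <1
  x=-1.061: |R|=0.52271 <1
  x=-2.331: |R|=1.48640 >1
  x=-1.981: |R|=1.05385 >1
So |R|<1 on (-1.9286, 0).

z* = -1.9286.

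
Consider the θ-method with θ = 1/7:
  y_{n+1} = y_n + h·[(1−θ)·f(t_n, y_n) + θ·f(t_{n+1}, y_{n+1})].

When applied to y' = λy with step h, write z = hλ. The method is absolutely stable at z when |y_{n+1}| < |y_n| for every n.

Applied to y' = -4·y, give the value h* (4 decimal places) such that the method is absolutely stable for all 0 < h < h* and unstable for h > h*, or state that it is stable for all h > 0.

Test eqn y'=λy, z=hλ:
  y_{n+1} = y_n + z·[6/7·y_n + 1/7·y_{n+1}] ⇒ (1 − 1/7z)y_{n+1} = (1 + 6/7z)y_n
  R(z) = (1 + 6/7z)/(1 − 1/7z).

Boundary: |R(x)|=1, x<0.
x=-0.41: |R|=0.6127
R=−1: 1+6/7x = −1+1/7x ⇒ -5/7x=2 ⇒ x=2/(-5/7)=-2.8000
Confirm numerically:
  x=-2.668: |R|=0.93173 <1
  x=-1.800: |R|=0.43182 <1
  x=-1.512: |R|=0.24342 <1
  x=-3.370: |R|=1.27483 >1
  x=-3.299: |R|=1.24226 >1
  x=-3.246: |R|=1.21765 >1
Stable set (-2.8000, 0).

(-2.8000,0); λ=-4 ⇒ h* = (14/5)/4 = 0.7000.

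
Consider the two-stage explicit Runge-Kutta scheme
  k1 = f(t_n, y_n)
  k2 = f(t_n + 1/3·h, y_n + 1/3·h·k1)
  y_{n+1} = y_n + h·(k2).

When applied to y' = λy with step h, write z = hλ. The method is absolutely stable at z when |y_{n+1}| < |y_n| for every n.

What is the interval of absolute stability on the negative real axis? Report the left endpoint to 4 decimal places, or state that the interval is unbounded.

(-3.0000, 0).

Test eqn y'=λy, z=hλ:
  k1=λy_n ⇒ h·k1=z·y_n;  k2=λ(1+1/3z)y_n ⇒ h·k2=z(1+1/3z)y_n
  y_{n+1}/y_n = 1 + z(1+1/3z) = 1 + z + 1/3z²
  R(z) = 1 + z + 1/3z².

Need |R(x)|<1, x<0.
x=-1.62: |R|=0.2548
R=1: x+1/3x²=0 ⇒ x=−3=-3.0000; min R=1−1/(4·1/3)=0.2500>−1
Confirm numerically:
  x=-2.964: |R|=0.96443 <1
  x=-2.815: |R|=0.82641 <1
  x=-2.462: |R|=0.55848 <1
  x=-1.825: |R|=0.28521 <1
  x=-3.267: |R|=1.29076 >1
  x=-3.150: |R|=1.15750 >1
Stable set (-3.0000, 0).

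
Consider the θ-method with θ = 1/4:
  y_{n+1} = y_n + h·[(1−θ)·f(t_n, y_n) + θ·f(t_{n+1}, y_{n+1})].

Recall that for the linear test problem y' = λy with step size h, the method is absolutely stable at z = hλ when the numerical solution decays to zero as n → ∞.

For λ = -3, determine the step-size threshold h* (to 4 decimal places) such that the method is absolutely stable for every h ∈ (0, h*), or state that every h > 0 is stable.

(-4.0000,0); λ=-3 ⇒ h* = (4)/3 = 1.3333.

Set f=λy, z=hλ:
  y_{n+1} = y_n + z·[3/4·y_n + 1/4·y_{n+1}] ⇒ (1 − 1/4z)y_{n+1} = (1 + 3/4z)y_n
  ⇒ R(z) = (1 + 3/4z)/(1 − 1/4z).

Boundary: |R(x)|=1, x<0.
x=-0.6: |R|=0.4783
R=−1: 1+3/4x = −1+1/4x ⇒ -1/2x=2 ⇒ x=2/(-1/2)=-4.0000
Confirm numerically:
  x=-3.759: |R|=0.93788 <1
  x=-3.265: |R|=0.79766 <1
  x=-3.264: |R|=0.79736 <1
  x=-1.780: |R|=0.23183 <1
  x=-4.221: |R|=1.05376 >1
  x=-4.118: |R|=1.02907 >1
  x=-4.075: |R|=1.01858 >1
So |R|<1 on (-4.0000, 0).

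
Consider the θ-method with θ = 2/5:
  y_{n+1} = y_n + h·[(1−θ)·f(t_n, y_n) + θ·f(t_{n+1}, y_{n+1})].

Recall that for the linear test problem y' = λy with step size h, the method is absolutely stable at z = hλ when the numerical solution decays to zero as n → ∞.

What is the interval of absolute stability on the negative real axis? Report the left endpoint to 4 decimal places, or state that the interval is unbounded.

Test eqn y'=λy, z=hλ:
  y_{n+1} = y_n + z·[3/5·y_n + 2/5·y_{n+1}] ⇒ (1 − 2/5z)y_{n+1} = (1 + 3/5z)y_n
  R(z) = (1 + 3/5z)/(1 − 2/5z).

Need |R(x)|<1, x<0.
x=-0.67: |R|=0.4716
R=−1: 1+3/5x = −1+2/5x ⇒ -1/5x=2 ⇒ x=2/(-1/5)=-10.0000
Confirm numerically:
  x=-8.096: |R|=0.91015 <1
  x=-6.880: |R|=0.83369 <1
  x=-6.640: |R|=0.81619 <1
  x=-10.563: |R|=1.02155 >1
  x=-10.318: |R|=1.01240 >1
  x=-10.064: |R|=1.00255 >1
Stable set (-10.0000, 0).

(-10.0000, 0).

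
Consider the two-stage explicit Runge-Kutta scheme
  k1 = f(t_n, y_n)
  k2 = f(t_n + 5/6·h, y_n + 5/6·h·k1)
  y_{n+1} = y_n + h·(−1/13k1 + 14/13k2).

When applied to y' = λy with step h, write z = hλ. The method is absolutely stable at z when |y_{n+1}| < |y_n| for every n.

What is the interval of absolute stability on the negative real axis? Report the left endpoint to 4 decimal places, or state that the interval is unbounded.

With y'=λy (z=hλ):
  k1=λy_n ⇒ h·k1=z·y_n;  k2=λ(1+5/6z)y_n ⇒ h·k2=z(1+5/6z)y_n
  y_{n+1}/y_n = 1 − 1/13z + 14/13z(1+5/6z) = 1 + z + 35/39z²
  ⇒ R(z) = 1 + z + 35/39z².

Find x<0 with |R(x)|<1.
x=-1.15: |R|=1.0369
R=1: x+35/39x²=0 ⇒ x=−39/35=-1.1143; min R=1−1/(4·35/39)=0.7214>−1
Confirm numerically:
  x=-0.866: |R|=0.80704 <1
  x=-0.798: |R|=0.77349 <1
  x=-0.668: |R|=0.73246 <1
  x=-0.458: |R|=0.73025 <1
  x=-1.684: |R|=1.86100 >1
  x=-1.640: |R|=1.77374 >1
  x=-1.206: |R|=1.09926 >1
Stable set (-1.1143, 0).

(-1.1143, 0).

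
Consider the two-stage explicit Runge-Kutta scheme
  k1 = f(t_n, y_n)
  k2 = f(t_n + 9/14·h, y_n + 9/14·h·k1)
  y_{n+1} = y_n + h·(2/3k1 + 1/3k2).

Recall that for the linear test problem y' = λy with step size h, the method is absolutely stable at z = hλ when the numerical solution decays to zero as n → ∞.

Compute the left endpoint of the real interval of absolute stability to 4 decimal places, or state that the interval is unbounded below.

z* = -4.6667.

With y'=λy (z=hλ):
  k1=λy_n ⇒ h·k1=z·y_n;  k2=λ(1+9/14z)y_n ⇒ h·k2=z(1+9/14z)y_n
  y_{n+1}/y_n = 1 + 2/3z + 1/3z(1+9/14z) = 1 + z + 3/14z²
  ⇒ R(z) = 1 + z + 3/14z².

Solve |R(x)|<1 on ℝ⁻.
x=-0.31: |R|=0.7106
R=1: x+3/14x²=0 ⇒ x=−14/3=-4.6667; min R=1−1/(4·3/14)=-0.1667>−1
Confirm numerically:
  x=-4.400: |R|=0.74857 <1
  x=-3.965: |R|=0.40383 <1
  x=-2.877: |R|=0.10333 <1
  x=-2.626: |R|=0.14831 <1
  x=-5.245: |R|=1.65001 >1
  x=-4.811: |R|=1.14880 >1
So |R|<1 on (-4.6667, 0).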